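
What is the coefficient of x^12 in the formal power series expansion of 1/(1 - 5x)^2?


The general identity 1/(1 - c x)^r = sum_{k>=0} c^k C(k + r - 1, r - 1) x^k follows by substituting y = c x into 1/(1 - y)^r = sum_{k>=0} C(k + r - 1, r - 1) y^k.
For c = 5, r = 2, k = 12:
5^12 * C(13, 1) = 244140625 * 13 = 3173828125.

3173828125


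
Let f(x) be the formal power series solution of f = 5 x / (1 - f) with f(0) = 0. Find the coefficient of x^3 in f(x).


Apply Lagrange inversion: f = 5 x * phi(f) with phi(t) = 1/(1 - t), so
[x^n] f = 5^n * (1/n) [t^(n-1)] phi(t)^n = 5^n * (1/n) [t^(n-1)] (1 - t)^(-n) = 5^n * (1/n) C(2n - 2, n - 1) = 5^n * C_{n-1}.
For n = 3: C_2 = C(4, 2) / 3 = 6/3 = 2.
With the 5^3 = 125 factor, the coefficient is 125 * 2 = 250.

250


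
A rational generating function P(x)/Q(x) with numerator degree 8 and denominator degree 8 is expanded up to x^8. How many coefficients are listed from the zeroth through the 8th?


Expanding up to x^8 gives the coefficients for x^0, x^1, ..., x^8.
That is 8 + 1 = 9 coefficients in total.

9


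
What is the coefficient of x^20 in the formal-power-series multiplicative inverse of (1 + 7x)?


The inverse is 1/(1 + 7x). Apply the geometric identity 1/(1 - y) = sum_{k>=0} y^k with y = -7x:
1/(1 + 7x) = sum_{k>=0} (-7)^k x^k.
So the coefficient of x^20 is (-7)^20 = 79792266297612001.

79792266297612001


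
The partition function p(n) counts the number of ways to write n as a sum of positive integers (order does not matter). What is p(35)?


Using the generating function prod_{k>=1} 1/(1-x^k), we compute p(35).
By dynamic programming over parts 1 through 35:
p(35) = 14883

14883


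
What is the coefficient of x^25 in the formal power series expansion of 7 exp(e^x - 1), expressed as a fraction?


exp(e^x - 1) is the exponential generating function for the Bell numbers Bell_k: exp(e^x - 1) = sum_{k>=0} Bell_k x^k / k!.
So the coefficient of x^25 in 7 exp(e^x - 1) is 7 Bell_25 / 25!.
Computing: Bell_25 = 4638590332229999353 and 25! = 15511210043330985984000000, giving
7 * 4638590332229999353/15511210043330985984000000 = 356814640940769181/170452857619021824000000.

356814640940769181/170452857619021824000000


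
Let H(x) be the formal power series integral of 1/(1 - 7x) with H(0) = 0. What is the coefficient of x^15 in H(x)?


1/(1 - 7x) = sum_{k>=0} 7^k x^k. Integrating termwise with H(0) = 0:
H(x) = sum_{k>=0} 7^k x^(k+1) / (k+1) = sum_{m>=1} 7^(m-1) x^m / m.
For m = 15: 7^14/15 = 678223072849/15 = 678223072849/15.

678223072849/15


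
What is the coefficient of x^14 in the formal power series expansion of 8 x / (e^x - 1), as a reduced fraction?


The exponential generating function for Bernoulli numbers is
x / (e^x - 1) = sum_{k>=0} B_k x^k / k!.
So the coefficient of x^14 in 8 x / (e^x - 1) is 8 B_14 / 14!.
Computing: B_14 = 7/6, 14! = 87178291200, giving
8 * 7/6 / 87178291200 = 1/9340531200.

1/9340531200


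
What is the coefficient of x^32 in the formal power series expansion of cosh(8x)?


The Maclaurin series is cosh(t) = sum_{m>=0} t^(2m) / (2m)!, so substituting t = 8x, only even powers of x are nonzero, with coefficient of x^(2m) equal to 8^(2m) / (2m)!.
For x^32 the coefficient is 8^32/32! = 79228162514264337593543950336/263130836933693530167218012160000000 = 36893488147419103232/122529844256906551386796875.

36893488147419103232/122529844256906551386796875


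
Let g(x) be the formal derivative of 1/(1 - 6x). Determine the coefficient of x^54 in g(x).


Differentiate termwise: d/dx sum_{k>=0} 6^k x^k = sum_{k>=1} k 6^k x^(k-1) = sum_{j>=0} (j+1) 6^(j+1) x^j.
Equivalently, d/dx [1/(1 - 6x)] = 6/(1 - 6x)^2.
For j = 54: 55 * 6^55 = 55 * 6285195213566005335561053533150026217291776 = 345685736746130293455857944323251441951047680.

345685736746130293455857944323251441951047680


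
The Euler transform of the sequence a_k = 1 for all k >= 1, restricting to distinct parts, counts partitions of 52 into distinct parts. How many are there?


Partitions of 52 into distinct parts can be computed via generating function.
Product (1+x)(1+x^2)(1+x^3)...
The coefficient of x^52 = 4582

4582


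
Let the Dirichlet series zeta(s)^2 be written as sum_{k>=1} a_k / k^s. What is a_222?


The Dirichlet convolution of the constant function 1 with itself gives (1 * 1)(k) = sum_{d | k} 1 = d(k), the number of positive divisors of k.
Since zeta(s) = sum_{k>=1} 1/k^s, we have zeta(s)^2 = sum_{k>=1} d(k)/k^s, so a_k = d(k).
For k = 222: the divisors are 1, 2, 3, 6, 37, 74, 111, 222.
Count = 8.

8


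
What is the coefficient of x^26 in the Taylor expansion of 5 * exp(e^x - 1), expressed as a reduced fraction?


exp(e^x - 1) = sum_{k>=0} Bell_k x^k / k!, where Bell_k is the k-th Bell number.
So the coefficient of x^26 is 5 * Bell_26 / 26!.
Computing: Bell_26 = 49631246523618756274 and 26! = 403291461126605635584000000, giving
5 * 49631246523618756274/403291461126605635584000000 = 1459742544812316361/2372302712509444915200000.

1459742544812316361/2372302712509444915200000


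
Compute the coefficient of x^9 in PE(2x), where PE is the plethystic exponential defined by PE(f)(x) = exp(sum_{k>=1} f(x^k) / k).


With f(x) = 2x, the exponent is sum_{k>=1} 2 x^k / k = 2 * (-ln(1 - x)). Exponentiating:
PE(2x) = exp(-2 ln(1 - x)) = 1/(1 - x)^2.
By the negative binomial expansion, [x^n] 1/(1 - x)^2 = C(n + 1, 1).
For n = 9: C(10, 1) = 10.

10


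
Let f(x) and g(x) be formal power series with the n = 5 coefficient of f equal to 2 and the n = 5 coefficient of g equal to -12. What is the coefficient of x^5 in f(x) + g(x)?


Addition of formal power series is termwise.
The coefficient of x^5 in f + g = 2 + -12
= -10

-10


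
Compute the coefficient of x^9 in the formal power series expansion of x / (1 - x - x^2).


Let f(x) = sum_{k>=0} a_k x^k. Multiplying f(x) * (1 - x - x^2) = x and matching coefficients gives a_0 = 0, a_1 = 1, and a_k = a_{k-1} + a_{k-2} for k >= 2. These are the Fibonacci numbers F_k.
Iterating from F_0 = 0, F_1 = 1:
F_0=0, F_1=1, F_2=1, F_3=2, F_4=3, F_5=5, F_6=8, F_7=13, F_8=21, F_9=34
F_9 = 34.

34


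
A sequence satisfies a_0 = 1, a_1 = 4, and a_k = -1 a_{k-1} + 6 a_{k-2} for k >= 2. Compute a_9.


The characteristic equation is t^2 + 1 t - 6 = 0, with roots r_1 = 2 and r_2 = -3 (so c_1 = r_1 + r_2, c_2 = -r_1 r_2 as required).
One can use the closed form a_n = A r_1^n + B r_2^n, but direct iteration is more reliable:
a_0 = 1, a_1 = 4, a_2 = 2, a_3 = 22, a_4 = -10, a_5 = 142, a_6 = -202, a_7 = 1054, a_8 = -2266, a_9 = 8590.
So a_9 = 8590.

8590


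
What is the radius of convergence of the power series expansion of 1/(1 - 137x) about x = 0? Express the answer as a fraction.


Expanding 1/(1 - 137x) = sum_{k>=0} 137^k x^k, the series converges when |137x| < 1, i.e., |x| < 1/137.
So the radius of convergence is 1/137 = 1/137.

1/137


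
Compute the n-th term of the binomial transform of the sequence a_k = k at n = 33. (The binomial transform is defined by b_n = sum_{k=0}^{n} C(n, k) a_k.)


With a_k = k, b_n = sum_{k=0}^{n} C(n, k) k. Using k * C(n, k) = n * C(n-1, k-1) gives b_n = n * sum_{k>=1} C(n-1, k-1) = n * 2^(n-1).
For n = 33: 33 * 2^32 = 33 * 4294967296 = 141733920768.

141733920768


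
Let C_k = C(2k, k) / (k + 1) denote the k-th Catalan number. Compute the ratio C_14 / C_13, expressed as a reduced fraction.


Using C_k = (2k)! / (k! (k+1)!), the ratio C_{k+1}/C_k simplifies to
C_{k+1}/C_k = [(2k+2)! / ((k+1)! (k+2)!)] * [k! (k+1)! / (2k)!]
 = (2k+2)(2k+1) / ((k+1)(k+2)) = 2(2k+1) / (k+2).
For k = 13: 2(2*13 + 1) / (13 + 2) = 54/15 = 18/5.

18/5


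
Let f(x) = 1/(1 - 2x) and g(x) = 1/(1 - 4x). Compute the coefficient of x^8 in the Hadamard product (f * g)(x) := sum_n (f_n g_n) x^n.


f has coefficients f_k = 2^k and g has coefficients g_k = 4^k, so the Hadamard product has coefficient (f*g)_k = 2^k * 4^k = 8^k.
For k = 8: 8^8 = 16777216.

16777216


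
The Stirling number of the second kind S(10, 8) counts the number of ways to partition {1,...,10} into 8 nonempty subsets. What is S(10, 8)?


Using the explicit formula S(n,k) = (1/k!) sum_{j=0}^{k} (-1)^(k-j) C(k,j) j^n:
S(10, 8) = 750
Equivalently, S(n,k) is n! times the coefficient of x^n in the EGF (e^x - 1)^k / k!.

750


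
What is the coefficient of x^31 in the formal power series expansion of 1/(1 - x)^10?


The negative binomial / multiset identity is
1/(1 - x)^r = sum_{k>=0} C(k + r - 1, r - 1) x^k.
Here r = 10 and k = 31, so the coefficient is
C(31 + 9, 9) = C(40, 9)
= 273438880

273438880


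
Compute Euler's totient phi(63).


phi(n) counts integers in [1, n] coprime to n. Using the multiplicative formula phi(n) = n * prod_{p | n} (1 - 1/p):
63 = 3^2 * 7, so
phi(63) = 63 * (1 - 1/3) * (1 - 1/7) = 36.

36


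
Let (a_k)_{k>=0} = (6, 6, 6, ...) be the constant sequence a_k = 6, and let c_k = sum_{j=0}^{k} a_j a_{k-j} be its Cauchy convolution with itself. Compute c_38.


Since a_j = 6 for all j >= 0, the convolution sum becomes
c_k = sum_{j=0}^{k} 6 * 6 = 36 * (k + 1).
Equivalently, the generating function of (a_k) is 6/(1 - x) and its square is 36/(1 - x)^2 = sum_{k>=0} 36(k + 1) x^k.
For k = 38: 36 * 39 = 1404.

1404


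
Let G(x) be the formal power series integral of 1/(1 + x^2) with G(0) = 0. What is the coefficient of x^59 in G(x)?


1/(1 + x^2) = sum_{j>=0} (-1)^j x^(2j). Integrating termwise with G(0) = 0:
G(x) = sum_{j>=0} (-1)^j x^(2j+1) / (2j+1) = arctan(x).
Only odd powers are nonzero. For x^59 write 59 = 2*29 + 1, giving
(-1)^29 / 59 = -1/59 = -1/59.

-1/59


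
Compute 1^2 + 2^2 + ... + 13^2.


This power sum has a closed form given by Faulhaber's formula
sum_{k=1}^{m} k^p = (1 / (p + 1)) * sum_{j=0}^{p} C(p + 1, j) B_j m^(p + 1 - j),
but for small m direct computation is fastest:
1 + 4 + 9 + 16 + 25 + 36 + 49 + 64 + 81 + 100 + 121 + 144 + 169 = 819.

819


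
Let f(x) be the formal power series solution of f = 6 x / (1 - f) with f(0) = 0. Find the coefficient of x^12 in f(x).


Apply Lagrange inversion: f = 6 x * phi(f) with phi(t) = 1/(1 - t), so
[x^n] f = 6^n * (1/n) [t^(n-1)] phi(t)^n = 6^n * (1/n) [t^(n-1)] (1 - t)^(-n) = 6^n * (1/n) C(2n - 2, n - 1) = 6^n * C_{n-1}.
For n = 12: C_11 = C(22, 11) / 12 = 705432/12 = 58786.
With the 6^12 = 2176782336 factor, the coefficient is 2176782336 * 58786 = 127964326404096.

127964326404096


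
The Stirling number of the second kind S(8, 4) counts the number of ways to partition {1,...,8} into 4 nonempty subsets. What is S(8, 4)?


Using the explicit formula S(n,k) = (1/k!) sum_{j=0}^{k} (-1)^(k-j) C(k,j) j^n:
S(8, 4) = 1701
Equivalently, S(n,k) is n! times the coefficient of x^n in the EGF (e^x - 1)^k / k!.

1701


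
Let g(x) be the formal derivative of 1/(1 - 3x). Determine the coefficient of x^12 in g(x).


Differentiate termwise: d/dx sum_{k>=0} 3^k x^k = sum_{k>=1} k 3^k x^(k-1) = sum_{j>=0} (j+1) 3^(j+1) x^j.
Equivalently, d/dx [1/(1 - 3x)] = 3/(1 - 3x)^2.
For j = 12: 13 * 3^13 = 13 * 1594323 = 20726199.

20726199


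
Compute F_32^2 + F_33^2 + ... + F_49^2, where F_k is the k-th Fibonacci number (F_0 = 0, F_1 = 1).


There is a standard identity sum_{k=0}^{N} F_k^2 = F_N * F_{N+1} (proved inductively from the telescoping relation F_k^2 = F_k F_{k+1} - F_{k-1} F_k). Then
sum_{k=32}^{49} F_k^2 = F_49 F_50 - F_31 F_32.
Computing: F_49 = 7778742049, F_50 = 12586269025, F_31 = 1346269, F_32 = 2178309.
Sum = 7778742049 * 12586269025 - 1346269 * 2178309 = 97905337172203853104.

97905337172203853104


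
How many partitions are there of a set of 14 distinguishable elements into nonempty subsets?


Bell_14 can be computed from the Bell triangle or from Dobinski's identity Bell_n = (1/e) * sum_{k>=0} k^n / k!.
Computing Bell_14 = 190899322.

190899322


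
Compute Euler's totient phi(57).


phi(n) counts integers in [1, n] coprime to n. Using the multiplicative formula phi(n) = n * prod_{p | n} (1 - 1/p):
57 = 3 * 19, so
phi(57) = 57 * (1 - 1/3) * (1 - 1/19) = 36.

36


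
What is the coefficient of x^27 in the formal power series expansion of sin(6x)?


The Maclaurin series is sin(t) = sum_{k>=0} (-1)^k t^(2k+1) / (2k+1)!, so substituting t = 6x, only odd powers of x are nonzero, with coefficient of x^(2k+1) equal to (-1)^k 6^(2k+1) / (2k+1)!.
Write 27 = 2*13 + 1, giving the coefficient (-1)^13 * 6^27 / 27! = -1023490369077469249536/10888869450418352160768000000 = -76527504/814172781296875.

-76527504/814172781296875


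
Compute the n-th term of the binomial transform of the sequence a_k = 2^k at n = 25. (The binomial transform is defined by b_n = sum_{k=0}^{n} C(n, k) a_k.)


With a_k = 2^k, b_n = sum_{k=0}^{n} C(n, k) 2^k = (1 + 2)^n by the binomial theorem.
For n = 25: (1 + 2)^25 = 3^25 = 847288609443.

847288609443


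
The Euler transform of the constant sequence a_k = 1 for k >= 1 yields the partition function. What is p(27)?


The Euler transform converts the sequence a_k = 1 into the number of integer partitions.
Using the recurrence or dynamic programming:
p(27) = 3010

3010


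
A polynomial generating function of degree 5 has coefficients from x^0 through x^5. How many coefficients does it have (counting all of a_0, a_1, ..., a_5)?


A polynomial of degree 5 takes the form a_0 + a_1 x + ... + a_5 x^5.
The number of coefficients is 5 + 1 = 6.

6


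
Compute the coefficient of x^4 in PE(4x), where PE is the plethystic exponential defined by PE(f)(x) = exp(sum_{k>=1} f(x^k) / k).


With f(x) = 4x, the exponent is sum_{k>=1} 4 x^k / k = 4 * (-ln(1 - x)). Exponentiating:
PE(4x) = exp(-4 ln(1 - x)) = 1/(1 - x)^4.
By the negative binomial expansion, [x^n] 1/(1 - x)^4 = C(n + 3, 3).
For n = 4: C(7, 3) = 35.

35


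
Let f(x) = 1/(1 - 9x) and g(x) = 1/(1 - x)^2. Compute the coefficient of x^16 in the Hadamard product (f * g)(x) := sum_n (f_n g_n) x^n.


f has coefficients f_k = 9^k. For g = 1/(1 - x)^2 the coefficient is g_k = C(k + 1, 1) = k + 1. The Hadamard coefficient is (f * g)_k = 9^k * (k + 1).
For k = 16: 9^16 * 17 = 1853020188851841 * 17 = 31501343210481297.

31501343210481297


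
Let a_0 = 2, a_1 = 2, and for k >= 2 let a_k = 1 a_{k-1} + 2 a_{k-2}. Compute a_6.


Iterating the recurrence forward:
a_0 = 2
a_1 = 2
a_2 = 1*2 + 2*2 = 6
a_3 = 1*6 + 2*2 = 10
a_4 = 1*10 + 2*6 = 22
a_5 = 1*22 + 2*10 = 42
a_6 = 1*42 + 2*22 = 86
So a_6 = 86.

86


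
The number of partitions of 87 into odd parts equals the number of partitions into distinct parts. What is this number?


Computing partitions of 87 into odd parts (1, 3, 5, ...):
Using the generating function prod_{k>=0} 1/(1-x^(2k+1)),
the count is 145578

145578


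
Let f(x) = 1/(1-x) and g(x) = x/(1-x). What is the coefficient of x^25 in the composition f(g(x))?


First simplify the composition: f(g(x)) = 1/(1 - x/(1-x)) = (1-x)/((1-x) - x) = (1-x)/(1-2x).
Now extract the coefficient. Write (1-x)/(1-2x) = 1/(1-2x) - x/(1-2x).
The coefficient of x^n in 1/(1-2x) is 2^n, and in x/(1-2x) is 2^(n-1) (for n >= 1).
So the coefficient of x^25 is 2^25 - 2^24 = 33554432 - 16777216 = 16777216.

16777216


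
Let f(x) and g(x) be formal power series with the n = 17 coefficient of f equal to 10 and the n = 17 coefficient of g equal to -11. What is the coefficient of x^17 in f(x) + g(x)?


Addition of formal power series is termwise.
The coefficient of x^17 in f + g = 10 + -11
= -1

-1


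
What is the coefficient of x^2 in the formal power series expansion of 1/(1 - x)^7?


The expansion 1/(1 - x)^r = sum_{k>=0} C(k + r - 1, r - 1) x^k follows from the multiset / negative-binomial theorem (or from repeated differentiation of the geometric series).
For r = 7 and k = 2:
C(8, 6) = 40320 / (720 * 2) = 28.

28


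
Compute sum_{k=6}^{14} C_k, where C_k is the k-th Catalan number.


C_6 through C_14: 132, 429, 1430, 4862, 16796, 58786, 208012, 742900, 2674440
Sum = 132 + 429 + 1430 + 4862 + 16796 + 58786 + 208012 + 742900 + 2674440
= 3707787

3707787


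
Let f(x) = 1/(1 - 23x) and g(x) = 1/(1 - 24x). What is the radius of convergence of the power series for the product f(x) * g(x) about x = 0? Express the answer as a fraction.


The radius of 1/(1 - 23x) is 1/23 (nearest singularity at x = 1/23), and the radius of 1/(1 - 24x) is 1/24.
The product f(x)*g(x) = 1/((1 - 23x)(1 - 24x)) has singularities at both 1/23 and 1/24, so its radius of convergence is the distance to the nearest one:
min(1/23, 1/24) = 1/24.

1/24


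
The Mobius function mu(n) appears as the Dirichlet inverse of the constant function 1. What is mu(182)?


182 = 2 * 7 * 13 (all distinct primes).
mu(182) = (-1)^3 = -1

-1


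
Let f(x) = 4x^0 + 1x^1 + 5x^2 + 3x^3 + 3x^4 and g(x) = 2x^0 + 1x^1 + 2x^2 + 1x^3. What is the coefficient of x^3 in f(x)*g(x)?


Cauchy product at x^3:
4*1 + 1*2 + 5*1 + 3*2
= 17

17


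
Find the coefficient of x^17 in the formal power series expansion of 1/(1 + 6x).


Write 1/(1 + c x) = 1/(1 - (-c) x) and apply the geometric-series identity
1/(1 - y) = sum_{k>=0} y^k to get 1/(1 + c x) = sum_{k>=0} (-c)^k x^k.
So the coefficient of x^k is (-c)^k = (-1)^k * c^k.
Here c = 6 and k = 17:
(-6)^17 = -1 * 16926659444736 = -16926659444736

-16926659444736


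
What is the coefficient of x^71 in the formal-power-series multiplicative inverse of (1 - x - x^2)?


Let the inverse be f(x) = sum_{k>=0} a_k x^k. From f(x) * (1 - x - x^2) = 1 and matching coefficients:
 x^0: a_0 = 1.
 x^1: a_1 - a_0 = 0, so a_1 = 1.
 x^k (k >= 2): a_k - a_{k-1} - a_{k-2} = 0, i.e. a_k = a_{k-1} + a_{k-2}.
This is the Fibonacci-type recurrence shifted so that a_0 = a_1 = 1.
Iterating: a_0=1, a_1=1, a_2=2, a_3=3, a_4=5, a_5=8, a_6=13, a_7=21, a_8=34, a_9=55, ...
a_71 = 498454011879264.

498454011879264


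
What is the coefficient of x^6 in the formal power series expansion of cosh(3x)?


The Maclaurin series is cosh(t) = sum_{m>=0} t^(2m) / (2m)!, so substituting t = 3x, only even powers of x are nonzero, with coefficient of x^(2m) equal to 3^(2m) / (2m)!.
For x^6 the coefficient is 3^6/6! = 729/720 = 81/80.

81/80


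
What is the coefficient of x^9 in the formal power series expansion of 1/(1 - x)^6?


The expansion 1/(1 - x)^r = sum_{k>=0} C(k + r - 1, r - 1) x^k follows from the multiset / negative-binomial theorem (or from repeated differentiation of the geometric series).
For r = 6 and k = 9:
C(14, 5) = 87178291200 / (120 * 362880) = 2002.

2002


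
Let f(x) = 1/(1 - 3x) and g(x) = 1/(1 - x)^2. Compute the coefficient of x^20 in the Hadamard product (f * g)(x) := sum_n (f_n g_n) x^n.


f has coefficients f_k = 3^k. For g = 1/(1 - x)^2 the coefficient is g_k = C(k + 1, 1) = k + 1. The Hadamard coefficient is (f * g)_k = 3^k * (k + 1).
For k = 20: 3^20 * 21 = 3486784401 * 21 = 73222472421.

73222472421


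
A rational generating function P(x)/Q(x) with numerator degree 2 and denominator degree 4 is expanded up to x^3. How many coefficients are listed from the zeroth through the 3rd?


Expanding up to x^3 gives the coefficients for x^0, x^1, ..., x^3.
That is 3 + 1 = 4 coefficients in total.

4


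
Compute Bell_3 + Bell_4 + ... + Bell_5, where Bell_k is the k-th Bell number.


Recall Bell_k counts set partitions of a k-set (with Bell_0 = 1 by convention).
Bell_3 through Bell_5: 5, 15, 52
Sum = 5 + 15 + 52 = 72.

72


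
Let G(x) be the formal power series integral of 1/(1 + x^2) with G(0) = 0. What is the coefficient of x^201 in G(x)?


1/(1 + x^2) = sum_{j>=0} (-1)^j x^(2j). Integrating termwise with G(0) = 0:
G(x) = sum_{j>=0} (-1)^j x^(2j+1) / (2j+1) = arctan(x).
Only odd powers are nonzero. For x^201 write 201 = 2*100 + 1, giving
(-1)^100 / 201 = 1/201 = 1/201.

1/201


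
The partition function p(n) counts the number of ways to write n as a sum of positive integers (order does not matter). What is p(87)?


Using the generating function prod_{k>=1} 1/(1-x^k), we compute p(87).
By dynamic programming over parts 1 through 87:
p(87) = 38887673

38887673


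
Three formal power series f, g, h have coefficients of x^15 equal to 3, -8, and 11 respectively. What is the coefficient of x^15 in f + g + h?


Series addition is componentwise:
3 + -8 + 11
= 6

6


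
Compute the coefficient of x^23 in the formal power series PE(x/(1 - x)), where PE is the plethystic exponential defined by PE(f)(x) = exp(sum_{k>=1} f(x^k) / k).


For f(x) = x/(1 - x) we have
sum_{k>=1} f(x^k) / k = sum_{k>=1} (1/k) * x^k / (1 - x^k) = sum_{k, m >= 1} x^(k m) / k,
which after exponentiating simplifies to
PE(x/(1 - x)) = prod_{k>=1} 1 / (1 - x^k).
This is the generating function for the partition function p(n), so the coefficient of x^23 is p(23).
Computing p(23) by dynamic programming over parts 1, 2, ..., 23: p(23) = 1255.

1255


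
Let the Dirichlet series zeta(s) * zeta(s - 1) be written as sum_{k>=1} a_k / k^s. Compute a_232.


Convolution gives a_k = sum_{d | k} d * 1 = sum_{d | k} d = sigma(k), the sum of positive divisors of k.
For k = 232, the divisors are 1, 2, 4, 8, 29, 58, 116, 232, so
sigma(232) = 1 + 2 + 4 + 8 + 29 + 58 + 116 + 232 = 450.

450


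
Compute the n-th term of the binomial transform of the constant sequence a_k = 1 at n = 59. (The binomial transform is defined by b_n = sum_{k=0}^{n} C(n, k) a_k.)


With a_k = 1 for all k, b_n = sum_{k=0}^{n} C(n, k) = 2^n by the binomial theorem.
For n = 59: 2^59 = 576460752303423488.

576460752303423488


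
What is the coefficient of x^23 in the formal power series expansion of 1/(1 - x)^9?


The negative binomial / multiset identity is
1/(1 - x)^r = sum_{k>=0} C(k + r - 1, r - 1) x^k.
Here r = 9 and k = 23, so the coefficient is
C(23 + 8, 8) = C(31, 8)
= 7888725

7888725


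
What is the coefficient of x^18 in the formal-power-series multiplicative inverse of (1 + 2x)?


The inverse is 1/(1 + 2x). Apply the geometric identity 1/(1 - y) = sum_{k>=0} y^k with y = -2x:
1/(1 + 2x) = sum_{k>=0} (-2)^k x^k.
So the coefficient of x^18 is (-2)^18 = 262144.

262144


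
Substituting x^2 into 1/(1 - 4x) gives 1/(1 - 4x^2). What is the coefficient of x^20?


The coefficient of x^(2m) in 1/(1 - 4x^2) is 4^m.
With n = 20 = 2*10, the coefficient is 4^10 = 1048576.

1048576


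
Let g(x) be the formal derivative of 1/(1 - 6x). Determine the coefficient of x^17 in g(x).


Differentiate termwise: d/dx sum_{k>=0} 6^k x^k = sum_{k>=1} k 6^k x^(k-1) = sum_{j>=0} (j+1) 6^(j+1) x^j.
Equivalently, d/dx [1/(1 - 6x)] = 6/(1 - 6x)^2.
For j = 17: 18 * 6^18 = 18 * 101559956668416 = 1828079220031488.

1828079220031488


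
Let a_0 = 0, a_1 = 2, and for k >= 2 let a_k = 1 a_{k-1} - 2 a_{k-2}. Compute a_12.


Iterating the recurrence forward:
a_0 = 0
a_1 = 2
a_2 = 1*2 - 2*0 = 2
a_3 = 1*2 - 2*2 = -2
a_4 = 1*-2 - 2*2 = -6
a_5 = 1*-6 - 2*-2 = -2
a_6 = 1*-2 - 2*-6 = 10
a_7 = 1*10 - 2*-2 = 14
a_8 = 1*14 - 2*10 = -6
a_9 = 1*-6 - 2*14 = -34
a_10 = 1*-34 - 2*-6 = -22
a_11 = 1*-22 - 2*-34 = 46
a_12 = 1*46 - 2*-22 = 90
So a_12 = 90.

90


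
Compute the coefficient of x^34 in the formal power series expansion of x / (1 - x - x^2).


Let f(x) = sum_{k>=0} a_k x^k. Multiplying f(x) * (1 - x - x^2) = x and matching coefficients gives a_0 = 0, a_1 = 1, and a_k = a_{k-1} + a_{k-2} for k >= 2. These are the Fibonacci numbers F_k.
Iterating from F_0 = 0, F_1 = 1:
F_0=0, F_1=1, F_2=1, F_3=2, F_4=3, F_5=5, F_6=8, F_7=13, F_8=21, F_9=34, ...
F_34 = 5702887.

5702887


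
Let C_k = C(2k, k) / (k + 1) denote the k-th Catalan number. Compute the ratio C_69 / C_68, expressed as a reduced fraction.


Using C_k = (2k)! / (k! (k+1)!), the ratio C_{k+1}/C_k simplifies to
C_{k+1}/C_k = [(2k+2)! / ((k+1)! (k+2)!)] * [k! (k+1)! / (2k)!]
 = (2k+2)(2k+1) / ((k+1)(k+2)) = 2(2k+1) / (k+2).
For k = 68: 2(2*68 + 1) / (68 + 2) = 274/70 = 137/35.

137/35


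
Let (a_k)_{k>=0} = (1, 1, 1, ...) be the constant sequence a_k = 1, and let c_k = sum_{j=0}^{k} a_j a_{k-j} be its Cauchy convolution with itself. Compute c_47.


Since a_j = 1 for all j >= 0, the convolution sum becomes
c_k = sum_{j=0}^{k} 1 * 1 = 1 * (k + 1).
Equivalently, the generating function of (a_k) is 1/(1 - x) and its square is 1/(1 - x)^2 = sum_{k>=0} 1(k + 1) x^k.
For k = 47: 1 * 48 = 48.

48


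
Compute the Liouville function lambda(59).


The Liouville function is lambda(k) = (-1)^Omega(k), where Omega(k) counts the prime factors of k with multiplicity.
Factoring: 59 = 59, so Omega(59) = 1.
lambda(59) = (-1)^1 = -1.

-1


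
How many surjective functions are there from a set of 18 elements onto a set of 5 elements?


By inclusion-exclusion on which target elements are missed, the number of surjections from an n-set onto a k-set is
surj(n, k) = sum_{j=0}^{k} (-1)^j C(k, j) (k - j)^n.
Equivalently surj(n, k) = k! * S(n, k), where S(n, k) is the Stirling number of the second kind.
For n = 18, k = 5:
S(18, 5) = 28958095545, so
surj = 5! * 28958095545 = 120 * 28958095545 = 3474971465400.

3474971465400


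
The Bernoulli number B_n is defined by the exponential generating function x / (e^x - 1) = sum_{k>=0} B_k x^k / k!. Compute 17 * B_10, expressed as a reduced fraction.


Bernoulli numbers can also be computed recursively via B_0 = 1 and sum_{j=0}^{m} C(m+1, j) B_j = 0 for m >= 1. Odd-index Bernoulli numbers vanish for k >= 3.
Computing B_10 = 5/66, so 17 * B_10 = 17 * 5/66 = 85/66.

85/66


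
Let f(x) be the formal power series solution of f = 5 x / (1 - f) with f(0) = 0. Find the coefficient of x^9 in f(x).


Apply Lagrange inversion: f = 5 x * phi(f) with phi(t) = 1/(1 - t), so
[x^n] f = 5^n * (1/n) [t^(n-1)] phi(t)^n = 5^n * (1/n) [t^(n-1)] (1 - t)^(-n) = 5^n * (1/n) C(2n - 2, n - 1) = 5^n * C_{n-1}.
For n = 9: C_8 = C(16, 8) / 9 = 12870/9 = 1430.
With the 5^9 = 1953125 factor, the coefficient is 1953125 * 1430 = 2792968750.

2792968750


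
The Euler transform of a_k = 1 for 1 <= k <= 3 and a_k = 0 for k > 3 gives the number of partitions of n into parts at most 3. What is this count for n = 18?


Partitions of 18 into parts at most 3:
Using generating function (1-x)^(-1)(1-x^2)^(-1)(1-x^3)^(-1),
the coefficient of x^18 = 37

37


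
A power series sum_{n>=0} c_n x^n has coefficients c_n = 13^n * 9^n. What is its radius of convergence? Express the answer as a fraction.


By the root test (Cauchy-Hadamard), the radius is R = 1 / limsup_n |c_n|^(1/n).
Here |c_n|^(1/n) = (13^n * 9^n)^(1/n) = 13 * 9 = 117 for all n.
So R = 1/117 = 1/117.

1/117


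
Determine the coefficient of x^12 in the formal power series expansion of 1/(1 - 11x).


The geometric series identity gives 1/(1 - c x) = sum_{k>=0} c^k x^k, so the coefficient of x^k is c^k.
Here c = 11 and k = 12.
Computing: 11^12 = 3138428376721

3138428376721


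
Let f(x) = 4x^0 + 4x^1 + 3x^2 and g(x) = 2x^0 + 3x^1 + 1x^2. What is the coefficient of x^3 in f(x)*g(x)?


Cauchy product at x^3:
4*1 + 3*3
= 13

13


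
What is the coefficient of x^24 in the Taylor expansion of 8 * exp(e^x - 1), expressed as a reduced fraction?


exp(e^x - 1) = sum_{k>=0} Bell_k x^k / k!, where Bell_k is the k-th Bell number.
So the coefficient of x^24 is 8 * Bell_24 / 24!.
Computing: Bell_24 = 445958869294805289 and 24! = 620448401733239439360000, giving
8 * 445958869294805289/620448401733239439360000 = 148652956431601763/25852016738884976640000.

148652956431601763/25852016738884976640000


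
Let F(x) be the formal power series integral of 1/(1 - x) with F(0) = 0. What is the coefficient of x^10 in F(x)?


1/(1 - x) = sum_{k>=0} x^k. Integrating termwise and using F(0) = 0 gives
F(x) = sum_{k>=0} x^(k+1) / (k+1) = sum_{m>=1} x^m / m = -ln(1 - x).
So the coefficient of x^10 is 1/10 = 1/10.

1/10


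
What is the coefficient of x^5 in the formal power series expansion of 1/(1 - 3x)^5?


The general identity 1/(1 - c x)^r = sum_{k>=0} c^k C(k + r - 1, r - 1) x^k follows by substituting y = c x into 1/(1 - y)^r = sum_{k>=0} C(k + r - 1, r - 1) y^k.
For c = 3, r = 5, k = 5:
3^5 * C(9, 4) = 243 * 126 = 30618.

30618


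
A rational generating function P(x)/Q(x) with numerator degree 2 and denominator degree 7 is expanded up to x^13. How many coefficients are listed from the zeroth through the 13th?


Expanding up to x^13 gives the coefficients for x^0, x^1, ..., x^13.
That is 13 + 1 = 14 coefficients in total.

14


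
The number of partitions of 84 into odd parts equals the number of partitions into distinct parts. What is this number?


Computing partitions of 84 into odd parts (1, 3, 5, ...):
Using the generating function prod_{k>=0} 1/(1-x^(2k+1)),
the count is 111322

111322


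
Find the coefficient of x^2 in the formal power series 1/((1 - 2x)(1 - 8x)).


By partial fractions or Cauchy convolution:
The coefficient equals sum_{k=0}^{2} 2^k * 8^(2-k).
= 84

84


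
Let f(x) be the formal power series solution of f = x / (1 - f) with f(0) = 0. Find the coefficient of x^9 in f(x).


Apply Lagrange inversion: f = x * phi(f) with phi(t) = 1/(1 - t), so
[x^n] f = (1/n) [t^(n-1)] phi(t)^n = (1/n) [t^(n-1)] (1 - t)^(-n) = (1/n) C(2n - 2, n - 1) = C_{n-1}.
For n = 9: C_8 = C(16, 8) / 9 = 12870/9 = 1430 = 1430.

1430


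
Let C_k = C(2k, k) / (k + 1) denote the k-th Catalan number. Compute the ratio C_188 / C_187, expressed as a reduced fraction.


Using C_k = (2k)! / (k! (k+1)!), the ratio C_{k+1}/C_k simplifies to
C_{k+1}/C_k = [(2k+2)! / ((k+1)! (k+2)!)] * [k! (k+1)! / (2k)!]
 = (2k+2)(2k+1) / ((k+1)(k+2)) = 2(2k+1) / (k+2).
For k = 187: 2(2*187 + 1) / (187 + 2) = 750/189 = 250/63.

250/63


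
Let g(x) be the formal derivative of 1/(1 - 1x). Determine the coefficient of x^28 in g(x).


Differentiate termwise: d/dx sum_{k>=0} 1^k x^k = sum_{k>=1} k 1^k x^(k-1) = sum_{j>=0} (j+1) 1^(j+1) x^j.
Equivalently, d/dx [1/(1 - 1x)] = 1/(1 - 1x)^2.
For j = 28: 29 * 1^29 = 29 * 1 = 29.

29


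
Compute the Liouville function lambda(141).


The Liouville function is lambda(k) = (-1)^Omega(k), where Omega(k) counts the prime factors of k with multiplicity.
Factoring: 141 = 3 * 47, so Omega(141) = 2.
lambda(141) = (-1)^2 = 1.

1


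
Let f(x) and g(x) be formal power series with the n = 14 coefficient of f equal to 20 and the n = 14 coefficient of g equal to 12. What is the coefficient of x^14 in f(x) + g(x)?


Addition of formal power series is termwise.
The coefficient of x^14 in f + g = 20 + 12
= 32

32


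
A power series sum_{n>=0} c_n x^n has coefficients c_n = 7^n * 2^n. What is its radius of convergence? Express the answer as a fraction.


By the root test (Cauchy-Hadamard), the radius is R = 1 / limsup_n |c_n|^(1/n).
Here |c_n|^(1/n) = (7^n * 2^n)^(1/n) = 7 * 2 = 14 for all n.
So R = 1/14 = 1/14.

1/14


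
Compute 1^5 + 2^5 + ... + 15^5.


This power sum has a closed form given by Faulhaber's formula
sum_{k=1}^{m} k^p = (1 / (p + 1)) * sum_{j=0}^{p} C(p + 1, j) B_j m^(p + 1 - j),
but for small m direct computation is fastest:
1 + 32 + 243 + 1024 + 3125 + 7776 + 16807 + 32768 + 59049 + 100000 + 161051 + 248832 + 371293 + 537824 + 759375 = 2299200.

2299200


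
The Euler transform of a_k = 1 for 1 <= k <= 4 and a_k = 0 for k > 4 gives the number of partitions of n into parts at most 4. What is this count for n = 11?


Partitions of 11 into parts at most 4:
Using generating function (1-x)^(-1)(1-x^2)^(-1)...(1-x^4)^(-1),
the coefficient of x^11 = 27

27


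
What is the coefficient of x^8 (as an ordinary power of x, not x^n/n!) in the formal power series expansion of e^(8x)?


The exponential series is e^y = sum_{k>=0} y^k / k!. Substituting y = 8x gives
e^(8x) = sum_{k>=0} 8^k x^k / k!.
So the coefficient of x^n is a^n/n! with a = 8, n = 8:
8^8 / 8! = 16777216/40320 = 131072/315

131072/315


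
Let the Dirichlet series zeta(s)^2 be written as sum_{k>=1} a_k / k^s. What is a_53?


The Dirichlet convolution of the constant function 1 with itself gives (1 * 1)(k) = sum_{d | k} 1 = d(k), the number of positive divisors of k.
Since zeta(s) = sum_{k>=1} 1/k^s, we have zeta(s)^2 = sum_{k>=1} d(k)/k^s, so a_k = d(k).
For k = 53: the divisors are 1, 53.
Count = 2.

2


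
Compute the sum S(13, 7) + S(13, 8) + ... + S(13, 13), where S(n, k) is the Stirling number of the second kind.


By definition, S(n, k) counts partitions of an n-set into exactly k nonempty blocks.
Computing row n = 13 for k = 7..13:
S(13, k): 5715424, 1899612, 359502, 39325, 2431, 78, 1
Sum = 8016373.

8016373


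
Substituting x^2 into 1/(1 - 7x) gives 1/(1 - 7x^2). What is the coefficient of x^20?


The coefficient of x^(2m) in 1/(1 - 7x^2) is 7^m.
With n = 20 = 2*10, the coefficient is 7^10 = 282475249.

282475249


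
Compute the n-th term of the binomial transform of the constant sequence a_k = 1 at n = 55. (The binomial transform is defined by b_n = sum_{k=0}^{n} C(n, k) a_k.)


With a_k = 1 for all k, b_n = sum_{k=0}^{n} C(n, k) = 2^n by the binomial theorem.
For n = 55: 2^55 = 36028797018963968.

36028797018963968


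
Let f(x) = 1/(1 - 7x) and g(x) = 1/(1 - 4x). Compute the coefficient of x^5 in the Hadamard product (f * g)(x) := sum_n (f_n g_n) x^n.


f has coefficients f_k = 7^k and g has coefficients g_k = 4^k, so the Hadamard product has coefficient (f*g)_k = 7^k * 4^k = 28^k.
For k = 5: 28^5 = 17210368.

17210368


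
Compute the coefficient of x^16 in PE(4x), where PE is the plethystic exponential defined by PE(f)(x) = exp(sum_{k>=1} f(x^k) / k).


With f(x) = 4x, the exponent is sum_{k>=1} 4 x^k / k = 4 * (-ln(1 - x)). Exponentiating:
PE(4x) = exp(-4 ln(1 - x)) = 1/(1 - x)^4.
By the negative binomial expansion, [x^n] 1/(1 - x)^4 = C(n + 3, 3).
For n = 16: C(19, 3) = 969.

969


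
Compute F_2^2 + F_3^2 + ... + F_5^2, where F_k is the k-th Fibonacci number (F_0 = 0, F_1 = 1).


There is a standard identity sum_{k=0}^{N} F_k^2 = F_N * F_{N+1} (proved inductively from the telescoping relation F_k^2 = F_k F_{k+1} - F_{k-1} F_k). Then
sum_{k=2}^{5} F_k^2 = F_5 F_6 - F_1 F_2.
Computing: F_5 = 5, F_6 = 8, F_1 = 1, F_2 = 1.
Sum = 5 * 8 - 1 * 1 = 39.

39


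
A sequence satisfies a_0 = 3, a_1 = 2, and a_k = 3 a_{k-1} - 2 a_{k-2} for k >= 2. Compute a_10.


The characteristic equation is t^2 - 3 t + 2 = 0, with roots r_1 = 2 and r_2 = 1 (so c_1 = r_1 + r_2, c_2 = -r_1 r_2 as required).
One can use the closed form a_n = A r_1^n + B r_2^n, but direct iteration is more reliable:
a_0 = 3, a_1 = 2, a_2 = 0, a_3 = -4, a_4 = -12, a_5 = -28, a_6 = -60, a_7 = -124, a_8 = -252, a_9 = -508, a_10 = -1020.
So a_10 = -1020.

-1020


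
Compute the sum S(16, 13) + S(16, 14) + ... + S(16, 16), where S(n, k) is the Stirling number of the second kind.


By definition, S(n, k) counts partitions of an n-set into exactly k nonempty blocks.
Computing row n = 16 for k = 13..16:
S(16, k): 165620, 6020, 120, 1
Sum = 171761.

171761


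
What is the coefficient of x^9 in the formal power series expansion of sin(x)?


The Maclaurin series is sin(t) = sum_{k>=0} (-1)^k t^(2k+1) / (2k+1)!, so substituting t = x, only odd powers of x are nonzero, with coefficient of x^(2k+1) equal to (-1)^k / (2k+1)!.
Write 9 = 2*4 + 1, giving the coefficient (-1)^4 / 9! = 1/362880 = 1/362880.

1/362880


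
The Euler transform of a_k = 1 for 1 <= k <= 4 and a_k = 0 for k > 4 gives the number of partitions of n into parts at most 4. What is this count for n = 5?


Partitions of 5 into parts at most 4:
Using generating function (1-x)^(-1)(1-x^2)^(-1)...(1-x^4)^(-1),
the coefficient of x^5 = 6

6


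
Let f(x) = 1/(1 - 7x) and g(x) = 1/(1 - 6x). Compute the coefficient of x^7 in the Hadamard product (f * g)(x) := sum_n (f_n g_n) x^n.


f has coefficients f_k = 7^k and g has coefficients g_k = 6^k, so the Hadamard product has coefficient (f*g)_k = 7^k * 6^k = 42^k.
For k = 7: 42^7 = 230539333248.

230539333248


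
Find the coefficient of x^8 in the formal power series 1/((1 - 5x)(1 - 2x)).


By partial fractions or Cauchy convolution:
The coefficient equals sum_{k=0}^{8} 5^k * 2^(8-k).
= 650871

650871


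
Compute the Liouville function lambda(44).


The Liouville function is lambda(k) = (-1)^Omega(k), where Omega(k) counts the prime factors of k with multiplicity.
Factoring: 44 = 2 * 2 * 11, so Omega(44) = 3.
lambda(44) = (-1)^3 = -1.

-1


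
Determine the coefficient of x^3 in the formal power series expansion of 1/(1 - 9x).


The geometric series identity gives 1/(1 - c x) = sum_{k>=0} c^k x^k, so the coefficient of x^k is c^k.
Here c = 9 and k = 3.
Computing: 9^3 = 729

729


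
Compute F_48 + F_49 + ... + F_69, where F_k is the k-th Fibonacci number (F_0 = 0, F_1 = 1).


Use the identity sum_{k=0}^{N} F_k = F_{N+2} - 1 (which follows from F_{k+2} - F_{k+1} = F_k). Then
sum_{k=48}^{69} F_k = (F_{71} - 1) - (F_{49} - 1) = F_{71} - F_{49}.
Computing: F_{71} = 308061521170129, F_{49} = 7778742049, so
Sum = 308061521170129 - 7778742049 = 308053742428080.

308053742428080


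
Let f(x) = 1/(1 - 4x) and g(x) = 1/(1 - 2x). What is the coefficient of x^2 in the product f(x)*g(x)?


The coefficient of x^n in f*g is the Cauchy product: sum_{k=0}^{n} a^k * b^(n-k).
With a=4, b=2, n=2:
sum_{k=0}^{2} 4^k * 2^(2-k)
= 28

28


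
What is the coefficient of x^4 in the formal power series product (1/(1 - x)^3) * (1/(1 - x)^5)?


Combine the factors: (1/(1 - x)^3) * (1/(1 - x)^5) = 1/(1 - x)^8.
Then use 1/(1 - x)^r = sum_{k>=0} C(k + r - 1, r - 1) x^k with r = 8 and k = 4:
C(11, 7) = 330.

330


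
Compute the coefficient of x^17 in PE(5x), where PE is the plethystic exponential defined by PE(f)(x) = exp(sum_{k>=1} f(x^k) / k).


With f(x) = 5x, the exponent is sum_{k>=1} 5 x^k / k = 5 * (-ln(1 - x)). Exponentiating:
PE(5x) = exp(-5 ln(1 - x)) = 1/(1 - x)^5.
By the negative binomial expansion, [x^n] 1/(1 - x)^5 = C(n + 4, 4).
For n = 17: C(21, 4) = 5985.

5985


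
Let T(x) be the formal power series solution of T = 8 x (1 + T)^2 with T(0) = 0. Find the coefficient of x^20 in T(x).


Apply the Lagrange inversion formula: if T = 8 x * phi(T) with phi(t) = (1 + t)^2, then [x^n] T = 8^n * (1/n) [t^(n-1)] phi(t)^n = 8^n * (1/n) [t^(n-1)] (1 + t)^(2n) = 8^n * (1/n) C(2n, n-1).
Using the identity C(2n, n-1) = C(2n, n) * n / (n+1), the unscaled factor equals C(2n, n) / (n+1) = C_n, the n-th Catalan number.
For n = 20: C_20 = C(40, 20) / 21 = 137846528820/21 = 6564120420.
With the 8^20 = 1152921504606846976 factor, the coefficient is 1152921504606846976 * 6564120420 = 7567915591046928306976849920.

7567915591046928306976849920


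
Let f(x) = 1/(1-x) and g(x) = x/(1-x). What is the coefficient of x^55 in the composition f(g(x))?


First simplify the composition: f(g(x)) = 1/(1 - x/(1-x)) = (1-x)/((1-x) - x) = (1-x)/(1-2x).
Now extract the coefficient. Write (1-x)/(1-2x) = 1/(1-2x) - x/(1-2x).
The coefficient of x^n in 1/(1-2x) is 2^n, and in x/(1-2x) is 2^(n-1) (for n >= 1).
So the coefficient of x^55 is 2^55 - 2^54 = 36028797018963968 - 18014398509481984 = 18014398509481984.

18014398509481984


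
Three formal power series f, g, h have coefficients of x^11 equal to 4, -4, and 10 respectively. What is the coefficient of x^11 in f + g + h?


Series addition is componentwise:
4 + -4 + 10
= 10

10


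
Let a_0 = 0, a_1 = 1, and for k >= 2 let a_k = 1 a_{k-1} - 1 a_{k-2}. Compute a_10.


Iterating the recurrence forward:
a_0 = 0
a_1 = 1
a_2 = 1*1 - 1*0 = 1
a_3 = 1*1 - 1*1 = 0
a_4 = 1*0 - 1*1 = -1
a_5 = 1*-1 - 1*0 = -1
a_6 = 1*-1 - 1*-1 = 0
a_7 = 1*0 - 1*-1 = 1
a_8 = 1*1 - 1*0 = 1
a_9 = 1*1 - 1*1 = 0
a_10 = 1*0 - 1*1 = -1
So a_10 = -1.

-1


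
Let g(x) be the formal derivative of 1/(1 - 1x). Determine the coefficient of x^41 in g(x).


Differentiate termwise: d/dx sum_{k>=0} 1^k x^k = sum_{k>=1} k 1^k x^(k-1) = sum_{j>=0} (j+1) 1^(j+1) x^j.
Equivalently, d/dx [1/(1 - 1x)] = 1/(1 - 1x)^2.
For j = 41: 42 * 1^42 = 42 * 1 = 42.

42


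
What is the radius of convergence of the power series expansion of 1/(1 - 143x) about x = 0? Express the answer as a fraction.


Expanding 1/(1 - 143x) = sum_{k>=0} 143^k x^k, the series converges when |143x| < 1, i.e., |x| < 1/143.
So the radius of convergence is 1/143 = 1/143.

1/143
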